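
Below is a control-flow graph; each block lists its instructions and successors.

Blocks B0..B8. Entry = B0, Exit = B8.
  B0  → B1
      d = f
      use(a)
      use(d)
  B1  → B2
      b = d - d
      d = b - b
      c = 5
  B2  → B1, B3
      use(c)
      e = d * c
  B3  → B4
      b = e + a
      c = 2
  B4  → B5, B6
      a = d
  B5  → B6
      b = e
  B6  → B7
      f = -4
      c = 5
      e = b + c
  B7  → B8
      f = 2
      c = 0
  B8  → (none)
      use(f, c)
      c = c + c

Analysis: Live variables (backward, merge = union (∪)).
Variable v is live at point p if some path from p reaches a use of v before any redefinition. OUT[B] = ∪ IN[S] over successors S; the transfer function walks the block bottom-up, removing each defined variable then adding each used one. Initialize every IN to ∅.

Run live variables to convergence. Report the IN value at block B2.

Fixpoint table:
  B0:  IN={a, f}  OUT={a, d}
  B1:  IN={a, d}  OUT={a, c, d}
  B2:  IN={a, c, d}  OUT={a, d, e}
  B3:  IN={a, d, e}  OUT={b, d, e}
  B4:  IN={b, d, e}  OUT={b, e}
  B5:  IN={e}  OUT={b}
  B6:  IN={b}  OUT={}
  B7:  IN={}  OUT={c, f}
  B8:  IN={c, f}  OUT={}

Merge at B2: OUT[B2] = IN[B1] ⊔ IN[B3] = {a, d, e}
Applying B2's transfer function to that OUT value gives IN[B2] (row B2 above).

Answer: {a, c, d}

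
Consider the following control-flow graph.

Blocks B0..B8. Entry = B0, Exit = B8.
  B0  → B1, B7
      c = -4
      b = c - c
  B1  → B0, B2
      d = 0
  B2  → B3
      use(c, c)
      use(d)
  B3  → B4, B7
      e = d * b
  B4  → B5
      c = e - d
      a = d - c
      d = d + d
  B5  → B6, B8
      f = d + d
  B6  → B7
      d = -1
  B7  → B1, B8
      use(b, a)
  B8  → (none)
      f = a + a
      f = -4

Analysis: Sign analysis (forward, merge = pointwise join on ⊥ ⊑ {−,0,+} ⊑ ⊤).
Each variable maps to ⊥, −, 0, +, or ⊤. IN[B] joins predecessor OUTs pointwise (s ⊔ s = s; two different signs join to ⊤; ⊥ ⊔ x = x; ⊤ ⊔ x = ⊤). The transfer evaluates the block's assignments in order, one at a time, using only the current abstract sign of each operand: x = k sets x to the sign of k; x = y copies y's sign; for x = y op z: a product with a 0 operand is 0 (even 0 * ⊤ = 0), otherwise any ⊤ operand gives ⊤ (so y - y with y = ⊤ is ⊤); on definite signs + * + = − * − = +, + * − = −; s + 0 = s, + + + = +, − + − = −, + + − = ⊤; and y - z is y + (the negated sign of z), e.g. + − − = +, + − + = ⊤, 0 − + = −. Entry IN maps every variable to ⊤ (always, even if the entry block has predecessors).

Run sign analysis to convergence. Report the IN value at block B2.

Answer: {a: ⊤, b: ⊤, c: ⊤, d: 0, e: ⊤, f: ⊤}

Derivation:
Per-block solution:
  B0:   IN=(all ⊤)   OUT={c:-; rest ⊤}
  B1:   IN=(all ⊤)   OUT={d:0; rest ⊤}
  B2:   IN={d:0; rest ⊤}   OUT={d:0; rest ⊤}
  B3:   IN={d:0; rest ⊤}   OUT={d:0, e:0; rest ⊤}
  B4:   IN={d:0, e:0; rest ⊤}   OUT={a:0, c:0, d:0, e:0; rest ⊤}
  B5:   IN={a:0, c:0, d:0, e:0; rest ⊤}   OUT={a:0, c:0, d:0, e:0, f:0; rest ⊤}
  B6:   IN={a:0, c:0, d:0, e:0, f:0; rest ⊤}   OUT={a:0, c:0, d:-, e:0, f:0; rest ⊤}
  B7:   IN=(all ⊤)   OUT=(all ⊤)
  B8:   IN=(all ⊤)   OUT={f:-; rest ⊤}

Merge at B2: IN[B2] = OUT[B1] = {a: ⊤, b: ⊤, c: ⊤, d: 0, e: ⊤, f: ⊤}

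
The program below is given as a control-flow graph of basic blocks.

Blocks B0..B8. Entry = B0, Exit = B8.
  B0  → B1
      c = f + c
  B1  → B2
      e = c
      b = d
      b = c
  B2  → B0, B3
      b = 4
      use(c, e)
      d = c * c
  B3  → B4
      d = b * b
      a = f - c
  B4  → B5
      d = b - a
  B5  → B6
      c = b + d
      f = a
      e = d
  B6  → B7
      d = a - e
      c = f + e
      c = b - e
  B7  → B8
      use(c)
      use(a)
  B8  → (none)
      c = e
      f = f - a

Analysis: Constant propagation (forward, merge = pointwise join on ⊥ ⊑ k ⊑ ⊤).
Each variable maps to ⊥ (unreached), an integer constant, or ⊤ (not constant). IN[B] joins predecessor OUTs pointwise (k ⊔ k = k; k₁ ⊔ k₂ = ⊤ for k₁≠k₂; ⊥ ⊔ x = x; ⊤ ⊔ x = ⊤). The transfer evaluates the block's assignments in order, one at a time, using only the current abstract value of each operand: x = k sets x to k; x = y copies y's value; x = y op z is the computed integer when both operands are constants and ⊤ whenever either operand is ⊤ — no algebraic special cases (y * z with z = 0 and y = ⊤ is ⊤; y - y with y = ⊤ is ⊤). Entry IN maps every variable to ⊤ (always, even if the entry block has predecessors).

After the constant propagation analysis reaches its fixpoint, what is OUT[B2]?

Answer: {a: ⊤, b: 4, c: ⊤, d: ⊤, e: ⊤, f: ⊤}

Derivation:
Converged values:
  B0: | IN=(all ⊤) | OUT=(all ⊤)
  B1: | IN=(all ⊤) | OUT=(all ⊤)
  B2: | IN=(all ⊤) | OUT={b:4; rest ⊤}
  B3: | IN={b:4; rest ⊤} | OUT={b:4, d:16; rest ⊤}
  B4: | IN={b:4, d:16; rest ⊤} | OUT={b:4; rest ⊤}
  B5: | IN={b:4; rest ⊤} | OUT={b:4; rest ⊤}
  B6: | IN={b:4; rest ⊤} | OUT={b:4; rest ⊤}
  B7: | IN={b:4; rest ⊤} | OUT={b:4; rest ⊤}
  B8: | IN={b:4; rest ⊤} | OUT={b:4; rest ⊤}

Merge at B2: IN[B2] = OUT[B1] = {a: ⊤, b: ⊤, c: ⊤, d: ⊤, e: ⊤, f: ⊤}
Applying B2's transfer function to that IN value gives OUT[B2] (row B2 above).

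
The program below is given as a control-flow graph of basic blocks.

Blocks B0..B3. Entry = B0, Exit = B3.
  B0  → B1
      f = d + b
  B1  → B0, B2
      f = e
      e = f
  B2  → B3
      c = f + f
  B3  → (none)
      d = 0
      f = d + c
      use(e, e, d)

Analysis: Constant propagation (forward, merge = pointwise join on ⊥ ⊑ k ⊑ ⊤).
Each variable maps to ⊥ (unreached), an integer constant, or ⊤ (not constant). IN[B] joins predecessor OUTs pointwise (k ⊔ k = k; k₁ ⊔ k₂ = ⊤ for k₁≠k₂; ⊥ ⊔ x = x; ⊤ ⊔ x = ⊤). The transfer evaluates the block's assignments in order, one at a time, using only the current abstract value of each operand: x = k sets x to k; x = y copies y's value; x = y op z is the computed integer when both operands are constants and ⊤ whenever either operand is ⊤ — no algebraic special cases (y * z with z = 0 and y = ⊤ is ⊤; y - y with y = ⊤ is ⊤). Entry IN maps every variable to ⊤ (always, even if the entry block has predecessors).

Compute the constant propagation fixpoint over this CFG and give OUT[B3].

Converged values:
  B0:  IN=(all ⊤)  OUT=(all ⊤)
  B1:  IN=(all ⊤)  OUT=(all ⊤)
  B2:  IN=(all ⊤)  OUT=(all ⊤)
  B3:  IN=(all ⊤)  OUT={d:0; rest ⊤}

Merge at B3: IN[B3] = OUT[B2] = {a: ⊤, b: ⊤, c: ⊤, d: ⊤, e: ⊤, f: ⊤}
Applying B3's transfer function to that IN value gives OUT[B3] (row B3 above).

Answer: {a: ⊤, b: ⊤, c: ⊤, d: 0, e: ⊤, f: ⊤}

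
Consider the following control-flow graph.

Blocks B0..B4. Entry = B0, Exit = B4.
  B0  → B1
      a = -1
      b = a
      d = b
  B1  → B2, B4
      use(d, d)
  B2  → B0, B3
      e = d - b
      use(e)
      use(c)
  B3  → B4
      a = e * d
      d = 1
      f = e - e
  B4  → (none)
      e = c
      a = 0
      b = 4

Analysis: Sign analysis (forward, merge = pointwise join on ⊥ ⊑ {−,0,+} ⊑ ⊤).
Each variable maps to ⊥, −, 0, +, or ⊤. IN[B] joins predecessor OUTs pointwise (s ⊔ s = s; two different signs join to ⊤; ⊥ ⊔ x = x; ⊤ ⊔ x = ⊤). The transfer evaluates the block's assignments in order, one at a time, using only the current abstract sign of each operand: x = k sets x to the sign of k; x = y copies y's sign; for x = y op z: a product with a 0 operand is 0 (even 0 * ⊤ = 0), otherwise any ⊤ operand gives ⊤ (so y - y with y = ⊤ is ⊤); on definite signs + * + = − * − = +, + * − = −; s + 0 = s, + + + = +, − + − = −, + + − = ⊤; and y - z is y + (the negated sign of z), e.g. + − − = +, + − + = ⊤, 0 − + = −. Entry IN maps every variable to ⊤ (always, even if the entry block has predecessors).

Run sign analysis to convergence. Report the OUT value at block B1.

Per-block solution:
  B0: | IN=(all ⊤) | OUT={a:-, b:-, d:-; rest ⊤}
  B1: | IN={a:-, b:-, d:-; rest ⊤} | OUT={a:-, b:-, d:-; rest ⊤}
  B2: | IN={a:-, b:-, d:-; rest ⊤} | OUT={a:-, b:-, d:-; rest ⊤}
  B3: | IN={a:-, b:-, d:-; rest ⊤} | OUT={b:-, d:+; rest ⊤}
  B4: | IN={b:-; rest ⊤} | OUT={a:0, b:+; rest ⊤}

Merge at B1: IN[B1] = OUT[B0] = {a: -, b: -, c: ⊤, d: -, e: ⊤, f: ⊤}
Applying B1's transfer function to that IN value gives OUT[B1] (row B1 above).

Answer: {a: -, b: -, c: ⊤, d: -, e: ⊤, f: ⊤}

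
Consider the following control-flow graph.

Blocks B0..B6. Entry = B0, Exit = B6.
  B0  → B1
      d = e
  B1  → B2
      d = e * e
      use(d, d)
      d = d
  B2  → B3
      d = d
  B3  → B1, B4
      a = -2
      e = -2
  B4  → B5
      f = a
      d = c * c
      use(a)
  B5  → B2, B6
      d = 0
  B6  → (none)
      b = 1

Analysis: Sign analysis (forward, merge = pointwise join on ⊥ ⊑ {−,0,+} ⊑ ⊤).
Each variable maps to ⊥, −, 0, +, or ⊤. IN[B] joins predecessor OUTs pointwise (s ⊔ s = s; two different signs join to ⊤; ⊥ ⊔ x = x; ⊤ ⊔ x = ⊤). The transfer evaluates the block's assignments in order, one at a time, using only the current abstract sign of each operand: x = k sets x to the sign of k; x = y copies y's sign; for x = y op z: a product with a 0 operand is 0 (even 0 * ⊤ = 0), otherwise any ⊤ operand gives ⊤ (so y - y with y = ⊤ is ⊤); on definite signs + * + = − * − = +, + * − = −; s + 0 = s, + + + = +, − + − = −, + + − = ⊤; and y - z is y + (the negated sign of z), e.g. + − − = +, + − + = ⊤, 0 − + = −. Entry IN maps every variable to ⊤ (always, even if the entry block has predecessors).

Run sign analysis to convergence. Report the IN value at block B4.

Answer: {a: -, b: ⊤, c: ⊤, d: ⊤, e: -, f: ⊤}

Working:
Converged values:
  B0:   IN=(all ⊤)   OUT=(all ⊤)
  B1:   IN=(all ⊤)   OUT=(all ⊤)
  B2:   IN=(all ⊤)   OUT=(all ⊤)
  B3:   IN=(all ⊤)   OUT={a:-, e:-; rest ⊤}
  B4:   IN={a:-, e:-; rest ⊤}   OUT={a:-, e:-, f:-; rest ⊤}
  B5:   IN={a:-, e:-, f:-; rest ⊤}   OUT={a:-, d:0, e:-, f:-; rest ⊤}
  B6:   IN={a:-, d:0, e:-, f:-; rest ⊤}   OUT={a:-, b:+, d:0, e:-, f:-; rest ⊤}

Merge at B4: IN[B4] = OUT[B3] = {a: -, b: ⊤, c: ⊤, d: ⊤, e: -, f: ⊤}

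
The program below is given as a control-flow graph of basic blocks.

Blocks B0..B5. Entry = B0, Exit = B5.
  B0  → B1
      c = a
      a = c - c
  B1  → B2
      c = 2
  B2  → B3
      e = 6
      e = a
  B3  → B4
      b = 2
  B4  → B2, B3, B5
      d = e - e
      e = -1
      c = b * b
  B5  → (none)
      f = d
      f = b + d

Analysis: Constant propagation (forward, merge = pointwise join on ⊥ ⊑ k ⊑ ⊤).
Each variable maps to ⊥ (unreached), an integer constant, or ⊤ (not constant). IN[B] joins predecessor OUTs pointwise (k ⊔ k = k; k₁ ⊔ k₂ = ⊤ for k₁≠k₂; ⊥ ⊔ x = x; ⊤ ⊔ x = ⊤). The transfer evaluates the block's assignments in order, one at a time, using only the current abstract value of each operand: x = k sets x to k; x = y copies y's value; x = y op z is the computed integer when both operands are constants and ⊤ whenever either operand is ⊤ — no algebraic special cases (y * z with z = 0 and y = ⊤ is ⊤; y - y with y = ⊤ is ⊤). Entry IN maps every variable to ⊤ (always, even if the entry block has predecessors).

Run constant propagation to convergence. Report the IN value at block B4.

Answer: {a: ⊤, b: 2, c: ⊤, d: ⊤, e: ⊤, f: ⊤}

Working:
Fixpoint table:
  B0:  IN=(all ⊤)  OUT=(all ⊤)
  B1:  IN=(all ⊤)  OUT={c:2; rest ⊤}
  B2:  IN=(all ⊤)  OUT=(all ⊤)
  B3:  IN=(all ⊤)  OUT={b:2; rest ⊤}
  B4:  IN={b:2; rest ⊤}  OUT={b:2, c:4, e:-1; rest ⊤}
  B5:  IN={b:2, c:4, e:-1; rest ⊤}  OUT={b:2, c:4, e:-1; rest ⊤}

Merge at B4: IN[B4] = OUT[B3] = {a: ⊤, b: 2, c: ⊤, d: ⊤, e: ⊤, f: ⊤}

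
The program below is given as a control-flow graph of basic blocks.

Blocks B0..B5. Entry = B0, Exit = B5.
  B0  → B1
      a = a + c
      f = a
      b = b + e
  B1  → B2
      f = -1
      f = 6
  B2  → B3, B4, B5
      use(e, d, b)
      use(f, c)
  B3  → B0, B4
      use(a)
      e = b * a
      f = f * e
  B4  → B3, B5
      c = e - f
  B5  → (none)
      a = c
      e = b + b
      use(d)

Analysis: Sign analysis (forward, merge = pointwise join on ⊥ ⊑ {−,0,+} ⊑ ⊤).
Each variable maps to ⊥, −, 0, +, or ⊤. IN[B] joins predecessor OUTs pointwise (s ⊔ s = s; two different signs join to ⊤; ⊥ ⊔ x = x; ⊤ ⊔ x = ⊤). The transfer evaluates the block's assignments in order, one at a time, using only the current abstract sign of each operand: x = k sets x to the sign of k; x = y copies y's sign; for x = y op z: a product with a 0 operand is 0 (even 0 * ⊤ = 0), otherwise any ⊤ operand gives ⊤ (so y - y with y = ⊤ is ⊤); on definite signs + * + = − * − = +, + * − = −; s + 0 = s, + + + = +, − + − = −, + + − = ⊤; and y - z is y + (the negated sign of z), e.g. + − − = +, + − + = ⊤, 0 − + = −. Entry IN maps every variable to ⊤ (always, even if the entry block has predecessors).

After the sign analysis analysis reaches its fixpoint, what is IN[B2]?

Fixpoint table:
  B0: | IN=(all ⊤) | OUT=(all ⊤)
  B1: | IN=(all ⊤) | OUT={f:+; rest ⊤}
  B2: | IN={f:+; rest ⊤} | OUT={f:+; rest ⊤}
  B3: | IN=(all ⊤) | OUT=(all ⊤)
  B4: | IN=(all ⊤) | OUT=(all ⊤)
  B5: | IN=(all ⊤) | OUT=(all ⊤)

Merge at B2: IN[B2] = OUT[B1] = {a: ⊤, b: ⊤, c: ⊤, d: ⊤, e: ⊤, f: +}

Answer: {a: ⊤, b: ⊤, c: ⊤, d: ⊤, e: ⊤, f: +}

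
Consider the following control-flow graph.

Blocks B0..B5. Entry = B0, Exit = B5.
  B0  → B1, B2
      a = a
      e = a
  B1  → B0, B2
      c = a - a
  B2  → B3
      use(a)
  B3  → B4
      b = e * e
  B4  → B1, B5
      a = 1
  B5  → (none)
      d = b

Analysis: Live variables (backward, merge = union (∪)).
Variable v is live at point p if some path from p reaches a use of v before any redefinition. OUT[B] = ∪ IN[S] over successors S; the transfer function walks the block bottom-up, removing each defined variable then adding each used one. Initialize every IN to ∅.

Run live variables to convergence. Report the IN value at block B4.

Fixpoint table:
  B0:  IN={a}  OUT={a, e}
  B1:  IN={a, e}  OUT={a, e}
  B2:  IN={a, e}  OUT={e}
  B3:  IN={e}  OUT={b, e}
  B4:  IN={b, e}  OUT={a, b, e}
  B5:  IN={b}  OUT={}

Merge at B4: OUT[B4] = IN[B1] ⊔ IN[B5] = {a, b, e}
Applying B4's transfer function to that OUT value gives IN[B4] (row B4 above).

Answer: {b, e}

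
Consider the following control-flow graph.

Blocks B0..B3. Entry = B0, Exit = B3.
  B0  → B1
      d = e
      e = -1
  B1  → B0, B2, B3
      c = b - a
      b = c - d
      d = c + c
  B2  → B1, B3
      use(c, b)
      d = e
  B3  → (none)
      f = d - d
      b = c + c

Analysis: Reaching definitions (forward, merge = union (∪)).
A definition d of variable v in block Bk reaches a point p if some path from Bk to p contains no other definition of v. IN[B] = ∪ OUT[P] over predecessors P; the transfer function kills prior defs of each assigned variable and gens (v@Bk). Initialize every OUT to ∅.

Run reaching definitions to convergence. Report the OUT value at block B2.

Answer: {b@B1, c@B1, d@B2, e@B0}

Working:
Fixpoint table:
  B0:  IN={b@B1, c@B1, d@B1, e@B0}  OUT={b@B1, c@B1, d@B0, e@B0}
  B1:  IN={b@B1, c@B1, d@B0, d@B2, e@B0}  OUT={b@B1, c@B1, d@B1, e@B0}
  B2:  IN={b@B1, c@B1, d@B1, e@B0}  OUT={b@B1, c@B1, d@B2, e@B0}
  B3:  IN={b@B1, c@B1, d@B1, d@B2, e@B0}  OUT={b@B3, c@B1, d@B1, d@B2, e@B0, f@B3}

Merge at B2: IN[B2] = OUT[B1] = {b@B1, c@B1, d@B1, e@B0}
Applying B2's transfer function to that IN value gives OUT[B2] (row B2 above).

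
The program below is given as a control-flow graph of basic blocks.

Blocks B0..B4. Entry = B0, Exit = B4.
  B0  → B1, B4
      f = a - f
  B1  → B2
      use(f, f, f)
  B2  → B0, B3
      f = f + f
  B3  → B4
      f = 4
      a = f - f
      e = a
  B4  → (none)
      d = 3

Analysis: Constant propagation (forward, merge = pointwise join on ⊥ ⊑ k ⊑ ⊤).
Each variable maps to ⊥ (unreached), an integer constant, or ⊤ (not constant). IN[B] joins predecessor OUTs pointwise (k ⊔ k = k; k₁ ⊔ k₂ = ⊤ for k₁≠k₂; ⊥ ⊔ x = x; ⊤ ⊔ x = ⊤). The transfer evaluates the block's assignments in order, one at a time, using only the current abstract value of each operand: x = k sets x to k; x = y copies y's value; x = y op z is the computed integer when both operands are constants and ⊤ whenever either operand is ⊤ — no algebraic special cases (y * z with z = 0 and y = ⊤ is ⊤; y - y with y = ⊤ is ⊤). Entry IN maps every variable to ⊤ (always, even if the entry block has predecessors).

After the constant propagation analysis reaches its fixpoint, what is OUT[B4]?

Converged values:
  B0: | IN=(all ⊤) | OUT=(all ⊤)
  B1: | IN=(all ⊤) | OUT=(all ⊤)
  B2: | IN=(all ⊤) | OUT=(all ⊤)
  B3: | IN=(all ⊤) | OUT={a:0, e:0, f:4; rest ⊤}
  B4: | IN=(all ⊤) | OUT={d:3; rest ⊤}

Merge at B4: IN[B4] = OUT[B0] ⊔ OUT[B3] = {a: ⊤, b: ⊤, c: ⊤, d: ⊤, e: ⊤, f: ⊤}
Applying B4's transfer function to that IN value gives OUT[B4] (row B4 above).

Answer: {a: ⊤, b: ⊤, c: ⊤, d: 3, e: ⊤, f: ⊤}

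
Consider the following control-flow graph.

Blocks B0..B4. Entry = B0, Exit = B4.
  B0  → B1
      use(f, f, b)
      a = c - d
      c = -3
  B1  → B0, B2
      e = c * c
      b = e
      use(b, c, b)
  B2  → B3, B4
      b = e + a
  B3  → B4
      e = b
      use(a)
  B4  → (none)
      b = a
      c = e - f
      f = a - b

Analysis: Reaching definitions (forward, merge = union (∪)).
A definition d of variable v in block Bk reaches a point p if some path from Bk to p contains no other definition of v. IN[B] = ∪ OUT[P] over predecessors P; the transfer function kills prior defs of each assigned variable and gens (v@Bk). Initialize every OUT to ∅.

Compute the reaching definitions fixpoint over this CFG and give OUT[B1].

Converged values:
  B0:  IN={a@B0, b@B1, c@B0, e@B1}  OUT={a@B0, b@B1, c@B0, e@B1}
  B1:  IN={a@B0, b@B1, c@B0, e@B1}  OUT={a@B0, b@B1, c@B0, e@B1}
  B2:  IN={a@B0, b@B1, c@B0, e@B1}  OUT={a@B0, b@B2, c@B0, e@B1}
  B3:  IN={a@B0, b@B2, c@B0, e@B1}  OUT={a@B0, b@B2, c@B0, e@B3}
  B4:  IN={a@B0, b@B2, c@B0, e@B1, e@B3}  OUT={a@B0, b@B4, c@B4, e@B1, e@B3, f@B4}

Merge at B1: IN[B1] = OUT[B0] = {a@B0, b@B1, c@B0, e@B1}
Applying B1's transfer function to that IN value gives OUT[B1] (row B1 above).

Answer: {a@B0, b@B1, c@B0, e@B1}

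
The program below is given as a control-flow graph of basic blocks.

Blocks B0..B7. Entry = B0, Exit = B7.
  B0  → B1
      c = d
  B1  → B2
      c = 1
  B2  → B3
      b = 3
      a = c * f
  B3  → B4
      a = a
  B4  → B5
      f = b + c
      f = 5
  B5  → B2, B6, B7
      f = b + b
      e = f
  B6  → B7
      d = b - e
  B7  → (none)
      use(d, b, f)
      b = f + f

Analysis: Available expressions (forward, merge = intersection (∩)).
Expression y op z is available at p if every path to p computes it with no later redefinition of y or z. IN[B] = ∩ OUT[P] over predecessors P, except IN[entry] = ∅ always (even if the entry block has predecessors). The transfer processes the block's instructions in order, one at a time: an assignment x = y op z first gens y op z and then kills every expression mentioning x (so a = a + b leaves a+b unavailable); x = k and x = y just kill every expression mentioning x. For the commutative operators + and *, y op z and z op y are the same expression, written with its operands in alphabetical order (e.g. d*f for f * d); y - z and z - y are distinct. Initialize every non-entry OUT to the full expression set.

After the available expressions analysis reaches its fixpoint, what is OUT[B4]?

Answer: {b+c}

Trace:
Converged values:
  B0:   IN={}   OUT={}
  B1:   IN={}   OUT={}
  B2:   IN={}   OUT={c*f}
  B3:   IN={c*f}   OUT={c*f}
  B4:   IN={c*f}   OUT={b+c}
  B5:   IN={b+c}   OUT={b+b, b+c}
  B6:   IN={b+b, b+c}   OUT={b+b, b+c, b-e}
  B7:   IN={b+b, b+c}   OUT={f+f}

Merge at B4: IN[B4] = OUT[B3] = {c*f}
Applying B4's transfer function to that IN value gives OUT[B4] (row B4 above).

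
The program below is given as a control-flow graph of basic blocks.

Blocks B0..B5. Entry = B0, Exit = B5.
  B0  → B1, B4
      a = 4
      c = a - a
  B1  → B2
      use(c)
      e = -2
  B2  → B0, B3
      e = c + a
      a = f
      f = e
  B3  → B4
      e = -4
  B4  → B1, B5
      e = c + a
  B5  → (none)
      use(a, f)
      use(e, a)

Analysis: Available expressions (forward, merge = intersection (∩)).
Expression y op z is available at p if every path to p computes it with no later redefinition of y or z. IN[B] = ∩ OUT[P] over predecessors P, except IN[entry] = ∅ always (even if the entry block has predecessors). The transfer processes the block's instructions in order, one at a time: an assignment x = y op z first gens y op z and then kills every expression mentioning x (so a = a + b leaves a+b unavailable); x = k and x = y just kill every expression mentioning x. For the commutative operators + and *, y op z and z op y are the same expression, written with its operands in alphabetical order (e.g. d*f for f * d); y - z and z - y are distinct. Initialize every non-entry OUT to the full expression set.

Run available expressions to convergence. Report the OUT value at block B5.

Answer: {a+c}

Trace:
Fixpoint table:
  B0:  IN={}  OUT={a-a}
  B1:  IN={}  OUT={}
  B2:  IN={}  OUT={}
  B3:  IN={}  OUT={}
  B4:  IN={}  OUT={a+c}
  B5:  IN={a+c}  OUT={a+c}

Merge at B5: IN[B5] = OUT[B4] = {a+c}
Applying B5's transfer function to that IN value gives OUT[B5] (row B5 above).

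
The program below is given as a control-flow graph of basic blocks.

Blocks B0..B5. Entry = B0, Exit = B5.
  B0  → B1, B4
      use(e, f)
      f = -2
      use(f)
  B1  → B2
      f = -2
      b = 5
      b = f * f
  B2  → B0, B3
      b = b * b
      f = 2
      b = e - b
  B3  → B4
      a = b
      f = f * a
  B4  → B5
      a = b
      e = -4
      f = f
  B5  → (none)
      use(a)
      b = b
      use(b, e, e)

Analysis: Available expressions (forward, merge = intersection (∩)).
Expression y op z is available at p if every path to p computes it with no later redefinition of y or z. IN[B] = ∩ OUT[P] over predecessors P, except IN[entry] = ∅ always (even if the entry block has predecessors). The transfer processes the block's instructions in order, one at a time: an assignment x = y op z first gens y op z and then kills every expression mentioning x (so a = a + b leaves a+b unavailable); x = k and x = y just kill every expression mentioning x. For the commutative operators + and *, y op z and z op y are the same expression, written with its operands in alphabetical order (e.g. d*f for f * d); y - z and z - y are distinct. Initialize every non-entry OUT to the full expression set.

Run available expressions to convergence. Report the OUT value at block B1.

Converged values:
  B0: | IN={} | OUT={}
  B1: | IN={} | OUT={f*f}
  B2: | IN={f*f} | OUT={}
  B3: | IN={} | OUT={}
  B4: | IN={} | OUT={}
  B5: | IN={} | OUT={}

Merge at B1: IN[B1] = OUT[B0] = {}
Applying B1's transfer function to that IN value gives OUT[B1] (row B1 above).

Answer: {f*f}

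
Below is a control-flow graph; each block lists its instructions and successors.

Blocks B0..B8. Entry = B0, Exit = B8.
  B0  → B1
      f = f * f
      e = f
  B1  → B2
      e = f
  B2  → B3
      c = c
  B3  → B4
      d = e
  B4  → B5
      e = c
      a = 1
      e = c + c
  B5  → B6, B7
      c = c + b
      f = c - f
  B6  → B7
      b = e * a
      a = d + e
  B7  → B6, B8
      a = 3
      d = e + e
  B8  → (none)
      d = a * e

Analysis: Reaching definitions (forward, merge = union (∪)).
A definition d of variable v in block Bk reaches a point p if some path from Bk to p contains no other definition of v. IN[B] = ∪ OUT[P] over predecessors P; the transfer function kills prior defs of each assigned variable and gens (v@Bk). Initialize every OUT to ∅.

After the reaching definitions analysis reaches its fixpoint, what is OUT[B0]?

Converged values:
  B0:   IN={}   OUT={e@B0, f@B0}
  B1:   IN={e@B0, f@B0}   OUT={e@B1, f@B0}
  B2:   IN={e@B1, f@B0}   OUT={c@B2, e@B1, f@B0}
  B3:   IN={c@B2, e@B1, f@B0}   OUT={c@B2, d@B3, e@B1, f@B0}
  B4:   IN={c@B2, d@B3, e@B1, f@B0}   OUT={a@B4, c@B2, d@B3, e@B4, f@B0}
  B5:   IN={a@B4, c@B2, d@B3, e@B4, f@B0}   OUT={a@B4, c@B5, d@B3, e@B4, f@B5}
  B6:   IN={a@B4, a@B7, b@B6, c@B5, d@B3, d@B7, e@B4, f@B5}   OUT={a@B6, b@B6, c@B5, d@B3, d@B7, e@B4, f@B5}
  B7:   IN={a@B4, a@B6, b@B6, c@B5, d@B3, d@B7, e@B4, f@B5}   OUT={a@B7, b@B6, c@B5, d@B7, e@B4, f@B5}
  B8:   IN={a@B7, b@B6, c@B5, d@B7, e@B4, f@B5}   OUT={a@B7, b@B6, c@B5, d@B8, e@B4, f@B5}

B0 is the boundary node: IN[B0] = {}
Applying B0's transfer function to that IN value gives OUT[B0] (row B0 above).

Answer: {e@B0, f@B0}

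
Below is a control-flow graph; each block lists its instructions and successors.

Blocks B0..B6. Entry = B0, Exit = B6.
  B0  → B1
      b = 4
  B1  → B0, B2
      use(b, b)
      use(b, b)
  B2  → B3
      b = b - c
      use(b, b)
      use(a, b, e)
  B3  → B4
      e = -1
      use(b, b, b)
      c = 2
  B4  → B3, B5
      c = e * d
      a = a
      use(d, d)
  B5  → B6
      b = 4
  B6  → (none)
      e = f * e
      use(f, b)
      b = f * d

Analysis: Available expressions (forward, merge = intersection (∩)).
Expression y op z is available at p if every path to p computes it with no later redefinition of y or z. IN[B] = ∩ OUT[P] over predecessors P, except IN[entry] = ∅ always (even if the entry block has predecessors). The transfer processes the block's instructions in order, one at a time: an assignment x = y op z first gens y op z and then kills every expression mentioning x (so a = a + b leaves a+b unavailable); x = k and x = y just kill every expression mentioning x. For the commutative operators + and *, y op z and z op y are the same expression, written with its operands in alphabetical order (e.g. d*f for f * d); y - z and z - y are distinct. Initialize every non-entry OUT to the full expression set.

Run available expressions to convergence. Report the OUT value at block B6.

Fixpoint table:
  B0: | IN={} | OUT={}
  B1: | IN={} | OUT={}
  B2: | IN={} | OUT={}
  B3: | IN={} | OUT={}
  B4: | IN={} | OUT={d*e}
  B5: | IN={d*e} | OUT={d*e}
  B6: | IN={d*e} | OUT={d*f}

Merge at B6: IN[B6] = OUT[B5] = {d*e}
Applying B6's transfer function to that IN value gives OUT[B6] (row B6 above).

Answer: {d*f}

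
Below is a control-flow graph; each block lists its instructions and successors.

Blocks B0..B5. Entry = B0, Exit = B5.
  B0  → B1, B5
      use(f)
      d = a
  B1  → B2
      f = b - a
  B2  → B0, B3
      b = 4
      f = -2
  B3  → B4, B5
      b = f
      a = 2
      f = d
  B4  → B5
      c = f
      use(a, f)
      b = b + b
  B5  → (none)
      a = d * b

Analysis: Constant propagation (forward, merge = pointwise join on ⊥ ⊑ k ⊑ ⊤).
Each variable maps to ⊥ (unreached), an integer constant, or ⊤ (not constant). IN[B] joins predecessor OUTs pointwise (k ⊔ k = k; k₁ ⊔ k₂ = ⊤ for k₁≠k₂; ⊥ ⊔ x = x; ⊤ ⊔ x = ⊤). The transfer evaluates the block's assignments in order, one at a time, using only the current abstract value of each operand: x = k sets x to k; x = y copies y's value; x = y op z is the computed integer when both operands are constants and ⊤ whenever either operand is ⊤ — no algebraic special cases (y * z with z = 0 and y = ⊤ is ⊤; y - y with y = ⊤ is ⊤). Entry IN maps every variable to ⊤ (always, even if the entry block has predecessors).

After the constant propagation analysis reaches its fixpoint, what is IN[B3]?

Answer: {a: ⊤, b: 4, c: ⊤, d: ⊤, e: ⊤, f: -2}

Derivation:
Per-block solution:
  B0:   IN=(all ⊤)   OUT=(all ⊤)
  B1:   IN=(all ⊤)   OUT=(all ⊤)
  B2:   IN=(all ⊤)   OUT={b:4, f:-2; rest ⊤}
  B3:   IN={b:4, f:-2; rest ⊤}   OUT={a:2, b:-2; rest ⊤}
  B4:   IN={a:2, b:-2; rest ⊤}   OUT={a:2, b:-4; rest ⊤}
  B5:   IN=(all ⊤)   OUT=(all ⊤)

Merge at B3: IN[B3] = OUT[B2] = {a: ⊤, b: 4, c: ⊤, d: ⊤, e: ⊤, f: -2}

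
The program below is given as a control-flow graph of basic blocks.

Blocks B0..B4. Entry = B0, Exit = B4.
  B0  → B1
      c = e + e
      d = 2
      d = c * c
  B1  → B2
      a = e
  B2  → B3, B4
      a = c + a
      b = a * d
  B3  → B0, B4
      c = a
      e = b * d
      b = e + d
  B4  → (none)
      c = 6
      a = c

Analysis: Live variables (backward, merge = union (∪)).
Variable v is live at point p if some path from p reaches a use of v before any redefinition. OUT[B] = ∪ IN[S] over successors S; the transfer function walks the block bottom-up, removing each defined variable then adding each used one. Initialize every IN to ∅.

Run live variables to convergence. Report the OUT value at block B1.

Converged values:
  B0:   IN={e}   OUT={c, d, e}
  B1:   IN={c, d, e}   OUT={a, c, d}
  B2:   IN={a, c, d}   OUT={a, b, d}
  B3:   IN={a, b, d}   OUT={e}
  B4:   IN={}   OUT={}

Merge at B1: OUT[B1] = IN[B2] = {a, c, d}

Answer: {a, c, d}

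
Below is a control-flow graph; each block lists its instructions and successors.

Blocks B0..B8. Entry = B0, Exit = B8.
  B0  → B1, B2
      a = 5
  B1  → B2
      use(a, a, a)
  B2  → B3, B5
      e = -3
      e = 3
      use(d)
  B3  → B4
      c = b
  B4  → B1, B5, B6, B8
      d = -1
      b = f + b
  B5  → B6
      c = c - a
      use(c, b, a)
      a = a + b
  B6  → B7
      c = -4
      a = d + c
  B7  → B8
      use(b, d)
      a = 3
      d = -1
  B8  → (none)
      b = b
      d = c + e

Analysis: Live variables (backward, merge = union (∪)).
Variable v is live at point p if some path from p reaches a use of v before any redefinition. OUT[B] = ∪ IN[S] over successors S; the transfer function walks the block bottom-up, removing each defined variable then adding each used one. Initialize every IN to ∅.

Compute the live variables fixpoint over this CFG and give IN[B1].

Answer: {a, b, c, d, f}

Trace:
Per-block solution:
  B0:  IN={b, c, d, f}  OUT={a, b, c, d, f}
  B1:  IN={a, b, c, d, f}  OUT={a, b, c, d, f}
  B2:  IN={a, b, c, d, f}  OUT={a, b, c, d, e, f}
  B3:  IN={a, b, e, f}  OUT={a, b, c, e, f}
  B4:  IN={a, b, c, e, f}  OUT={a, b, c, d, e, f}
  B5:  IN={a, b, c, d, e}  OUT={b, d, e}
  B6:  IN={b, d, e}  OUT={b, c, d, e}
  B7:  IN={b, c, d, e}  OUT={b, c, e}
  B8:  IN={b, c, e}  OUT={}

Merge at B1: OUT[B1] = IN[B2] = {a, b, c, d, f}
Applying B1's transfer function to that OUT value gives IN[B1] (row B1 above).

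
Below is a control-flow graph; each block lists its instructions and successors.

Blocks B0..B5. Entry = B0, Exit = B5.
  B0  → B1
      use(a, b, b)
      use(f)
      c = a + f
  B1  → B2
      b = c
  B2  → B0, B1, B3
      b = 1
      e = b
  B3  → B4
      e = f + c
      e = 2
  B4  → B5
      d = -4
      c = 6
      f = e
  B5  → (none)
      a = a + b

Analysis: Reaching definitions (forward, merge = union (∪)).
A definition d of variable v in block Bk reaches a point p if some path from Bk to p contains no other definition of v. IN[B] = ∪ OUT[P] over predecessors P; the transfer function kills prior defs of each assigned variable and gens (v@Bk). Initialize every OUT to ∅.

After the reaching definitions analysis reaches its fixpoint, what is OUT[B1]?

Per-block solution:
  B0: | IN={b@B2, c@B0, e@B2} | OUT={b@B2, c@B0, e@B2}
  B1: | IN={b@B2, c@B0, e@B2} | OUT={b@B1, c@B0, e@B2}
  B2: | IN={b@B1, c@B0, e@B2} | OUT={b@B2, c@B0, e@B2}
  B3: | IN={b@B2, c@B0, e@B2} | OUT={b@B2, c@B0, e@B3}
  B4: | IN={b@B2, c@B0, e@B3} | OUT={b@B2, c@B4, d@B4, e@B3, f@B4}
  B5: | IN={b@B2, c@B4, d@B4, e@B3, f@B4} | OUT={a@B5, b@B2, c@B4, d@B4, e@B3, f@B4}

Merge at B1: IN[B1] = OUT[B0] ⊔ OUT[B2] = {b@B2, c@B0, e@B2}
Applying B1's transfer function to that IN value gives OUT[B1] (row B1 above).

Answer: {b@B1, c@B0, e@B2}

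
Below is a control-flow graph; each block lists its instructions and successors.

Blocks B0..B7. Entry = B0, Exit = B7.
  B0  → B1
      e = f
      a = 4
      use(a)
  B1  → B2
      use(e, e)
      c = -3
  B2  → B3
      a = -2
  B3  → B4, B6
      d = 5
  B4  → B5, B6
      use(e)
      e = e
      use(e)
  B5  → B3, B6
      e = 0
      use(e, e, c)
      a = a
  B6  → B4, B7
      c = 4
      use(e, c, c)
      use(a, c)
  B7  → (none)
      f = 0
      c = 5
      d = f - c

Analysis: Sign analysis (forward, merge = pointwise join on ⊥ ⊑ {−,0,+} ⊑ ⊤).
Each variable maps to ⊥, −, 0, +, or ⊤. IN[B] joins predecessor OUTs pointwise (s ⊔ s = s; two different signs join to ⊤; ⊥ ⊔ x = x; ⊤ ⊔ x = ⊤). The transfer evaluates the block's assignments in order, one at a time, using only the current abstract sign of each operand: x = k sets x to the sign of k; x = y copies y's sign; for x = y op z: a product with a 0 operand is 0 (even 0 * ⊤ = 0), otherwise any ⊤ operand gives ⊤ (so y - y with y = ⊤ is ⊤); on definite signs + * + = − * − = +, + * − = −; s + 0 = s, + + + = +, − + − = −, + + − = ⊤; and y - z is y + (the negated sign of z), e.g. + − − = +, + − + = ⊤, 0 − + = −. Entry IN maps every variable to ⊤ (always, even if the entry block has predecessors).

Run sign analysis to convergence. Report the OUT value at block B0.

Answer: {a: +, b: ⊤, c: ⊤, d: ⊤, e: ⊤, f: ⊤}

Working:
Per-block solution:
  B0:   IN=(all ⊤)   OUT={a:+; rest ⊤}
  B1:   IN={a:+; rest ⊤}   OUT={a:+, c:-; rest ⊤}
  B2:   IN={a:+, c:-; rest ⊤}   OUT={a:-, c:-; rest ⊤}
  B3:   IN={a:-; rest ⊤}   OUT={a:-, d:+; rest ⊤}
  B4:   IN={a:-, d:+; rest ⊤}   OUT={a:-, d:+; rest ⊤}
  B5:   IN={a:-, d:+; rest ⊤}   OUT={a:-, d:+, e:0; rest ⊤}
  B6:   IN={a:-, d:+; rest ⊤}   OUT={a:-, c:+, d:+; rest ⊤}
  B7:   IN={a:-, c:+, d:+; rest ⊤}   OUT={a:-, c:+, d:-, f:0; rest ⊤}

B0 is the boundary node: IN[B0] = {a: ⊤, b: ⊤, c: ⊤, d: ⊤, e: ⊤, f: ⊤}
Applying B0's transfer function to that IN value gives OUT[B0] (row B0 above).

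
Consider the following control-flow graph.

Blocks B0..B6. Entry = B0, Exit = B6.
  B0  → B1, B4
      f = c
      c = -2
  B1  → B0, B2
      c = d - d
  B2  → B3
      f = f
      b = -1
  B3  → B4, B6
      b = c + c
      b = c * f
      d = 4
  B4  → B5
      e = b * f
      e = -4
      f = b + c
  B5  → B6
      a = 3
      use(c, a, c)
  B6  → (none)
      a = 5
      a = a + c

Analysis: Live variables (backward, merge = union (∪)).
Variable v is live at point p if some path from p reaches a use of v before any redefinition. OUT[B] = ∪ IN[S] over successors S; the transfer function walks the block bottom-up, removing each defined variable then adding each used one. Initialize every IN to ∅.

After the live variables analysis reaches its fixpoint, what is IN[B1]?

Fixpoint table:
  B0:  IN={b, c, d}  OUT={b, c, d, f}
  B1:  IN={b, d, f}  OUT={b, c, d, f}
  B2:  IN={c, f}  OUT={c, f}
  B3:  IN={c, f}  OUT={b, c, f}
  B4:  IN={b, c, f}  OUT={c}
  B5:  IN={c}  OUT={c}
  B6:  IN={c}  OUT={}

Merge at B1: OUT[B1] = IN[B0] ⊔ IN[B2] = {b, c, d, f}
Applying B1's transfer function to that OUT value gives IN[B1] (row B1 above).

Answer: {b, d, f}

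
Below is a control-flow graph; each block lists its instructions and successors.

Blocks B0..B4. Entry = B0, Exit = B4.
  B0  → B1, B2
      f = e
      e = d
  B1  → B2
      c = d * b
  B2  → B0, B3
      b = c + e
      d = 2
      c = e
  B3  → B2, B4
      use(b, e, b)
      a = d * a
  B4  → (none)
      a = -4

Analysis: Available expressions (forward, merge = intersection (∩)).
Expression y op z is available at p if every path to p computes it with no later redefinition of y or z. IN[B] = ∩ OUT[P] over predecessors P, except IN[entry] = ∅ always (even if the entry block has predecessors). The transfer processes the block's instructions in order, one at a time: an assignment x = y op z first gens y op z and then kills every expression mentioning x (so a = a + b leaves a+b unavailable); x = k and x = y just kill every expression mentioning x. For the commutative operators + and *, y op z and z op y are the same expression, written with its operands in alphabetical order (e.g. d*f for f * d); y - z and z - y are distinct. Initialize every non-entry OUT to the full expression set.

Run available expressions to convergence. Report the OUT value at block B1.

Answer: {b*d}

Working:
Fixpoint table:
  B0:  IN={}  OUT={}
  B1:  IN={}  OUT={b*d}
  B2:  IN={}  OUT={}
  B3:  IN={}  OUT={}
  B4:  IN={}  OUT={}

Merge at B1: IN[B1] = OUT[B0] = {}
Applying B1's transfer function to that IN value gives OUT[B1] (row B1 above).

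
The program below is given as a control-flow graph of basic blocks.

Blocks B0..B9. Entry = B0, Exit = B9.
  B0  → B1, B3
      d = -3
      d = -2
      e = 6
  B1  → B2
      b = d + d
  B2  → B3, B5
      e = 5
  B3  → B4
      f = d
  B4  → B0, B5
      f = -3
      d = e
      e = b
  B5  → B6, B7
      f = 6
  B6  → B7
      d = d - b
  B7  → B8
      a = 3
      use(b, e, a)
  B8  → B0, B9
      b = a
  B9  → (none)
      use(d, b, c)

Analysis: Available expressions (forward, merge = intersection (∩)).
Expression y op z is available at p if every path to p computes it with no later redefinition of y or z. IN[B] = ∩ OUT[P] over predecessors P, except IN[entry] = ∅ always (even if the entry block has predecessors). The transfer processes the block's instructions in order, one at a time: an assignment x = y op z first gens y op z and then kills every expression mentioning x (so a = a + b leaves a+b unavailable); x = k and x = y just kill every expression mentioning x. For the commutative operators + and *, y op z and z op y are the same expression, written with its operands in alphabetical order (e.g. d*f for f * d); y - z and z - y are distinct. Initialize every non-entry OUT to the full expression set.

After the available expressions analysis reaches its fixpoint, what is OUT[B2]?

Answer: {d+d}

Working:
Converged values:
  B0: | IN={} | OUT={}
  B1: | IN={} | OUT={d+d}
  B2: | IN={d+d} | OUT={d+d}
  B3: | IN={} | OUT={}
  B4: | IN={} | OUT={}
  B5: | IN={} | OUT={}
  B6: | IN={} | OUT={}
  B7: | IN={} | OUT={}
  B8: | IN={} | OUT={}
  B9: | IN={} | OUT={}

Merge at B2: IN[B2] = OUT[B1] = {d+d}
Applying B2's transfer function to that IN value gives OUT[B2] (row B2 above).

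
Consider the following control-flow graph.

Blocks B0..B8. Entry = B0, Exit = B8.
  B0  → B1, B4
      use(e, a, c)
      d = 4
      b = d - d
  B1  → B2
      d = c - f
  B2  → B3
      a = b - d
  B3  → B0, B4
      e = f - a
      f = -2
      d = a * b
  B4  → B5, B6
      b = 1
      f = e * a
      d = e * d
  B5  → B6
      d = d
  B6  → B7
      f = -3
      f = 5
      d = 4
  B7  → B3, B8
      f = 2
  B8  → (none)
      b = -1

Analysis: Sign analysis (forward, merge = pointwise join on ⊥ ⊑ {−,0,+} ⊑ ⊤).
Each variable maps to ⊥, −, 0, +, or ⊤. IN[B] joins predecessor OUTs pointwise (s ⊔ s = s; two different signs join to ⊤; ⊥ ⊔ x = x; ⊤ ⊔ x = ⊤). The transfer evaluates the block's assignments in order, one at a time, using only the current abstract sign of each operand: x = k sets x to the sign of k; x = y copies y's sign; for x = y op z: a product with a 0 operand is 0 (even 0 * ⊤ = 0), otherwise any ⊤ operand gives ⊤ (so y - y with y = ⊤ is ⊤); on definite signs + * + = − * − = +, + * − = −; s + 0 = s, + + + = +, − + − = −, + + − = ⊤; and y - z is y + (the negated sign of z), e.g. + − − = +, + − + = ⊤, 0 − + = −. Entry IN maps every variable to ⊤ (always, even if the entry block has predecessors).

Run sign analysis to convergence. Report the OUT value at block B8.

Answer: {a: ⊤, b: -, c: ⊤, d: +, e: ⊤, f: +}

Derivation:
Fixpoint table:
  B0: | IN=(all ⊤) | OUT={d:+; rest ⊤}
  B1: | IN={d:+; rest ⊤} | OUT=(all ⊤)
  B2: | IN=(all ⊤) | OUT=(all ⊤)
  B3: | IN=(all ⊤) | OUT={f:-; rest ⊤}
  B4: | IN=(all ⊤) | OUT={b:+; rest ⊤}
  B5: | IN={b:+; rest ⊤} | OUT={b:+; rest ⊤}
  B6: | IN={b:+; rest ⊤} | OUT={b:+, d:+, f:+; rest ⊤}
  B7: | IN={b:+, d:+, f:+; rest ⊤} | OUT={b:+, d:+, f:+; rest ⊤}
  B8: | IN={b:+, d:+, f:+; rest ⊤} | OUT={b:-, d:+, f:+; rest ⊤}

Merge at B8: IN[B8] = OUT[B7] = {a: ⊤, b: +, c: ⊤, d: +, e: ⊤, f: +}
Applying B8's transfer function to that IN value gives OUT[B8] (row B8 above).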